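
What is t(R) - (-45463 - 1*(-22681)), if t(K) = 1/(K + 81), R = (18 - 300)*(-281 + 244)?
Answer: 239552731/10515 ≈ 22782.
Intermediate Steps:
R = 10434 (R = -282*(-37) = 10434)
t(K) = 1/(81 + K)
t(R) - (-45463 - 1*(-22681)) = 1/(81 + 10434) - (-45463 - 1*(-22681)) = 1/10515 - (-45463 + 22681) = 1/10515 - 1*(-22782) = 1/10515 + 22782 = 239552731/10515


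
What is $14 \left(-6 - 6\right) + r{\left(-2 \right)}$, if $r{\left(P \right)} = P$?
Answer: $-170$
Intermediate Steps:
$14 \left(-6 - 6\right) + r{\left(-2 \right)} = 14 \left(-6 - 6\right) - 2 = 14 \left(-12\right) - 2 = -168 - 2 = -170$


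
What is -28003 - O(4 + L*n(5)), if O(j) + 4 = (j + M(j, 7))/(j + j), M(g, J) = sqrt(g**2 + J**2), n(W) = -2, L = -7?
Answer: -55999/2 - sqrt(373)/36 ≈ -28000.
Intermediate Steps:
M(g, J) = sqrt(J**2 + g**2)
O(j) = -4 + (j + sqrt(49 + j**2))/(2*j) (O(j) = -4 + (j + sqrt(7**2 + j**2))/(j + j) = -4 + (j + sqrt(49 + j**2))/((2*j)) = -4 + (j + sqrt(49 + j**2))*(1/(2*j)) = -4 + (j + sqrt(49 + j**2))/(2*j))
-28003 - O(4 + L*n(5)) = -28003 - (sqrt(49 + (4 - 7*(-2))**2) - 7*(4 - 7*(-2)))/(2*(4 - 7*(-2))) = -28003 - (sqrt(49 + (4 + 14)**2) - 7*(4 + 14))/(2*(4 + 14)) = -28003 - (sqrt(49 + 18**2) - 7*18)/(2*18) = -28003 - (sqrt(49 + 324) - 126)/(2*18) = -28003 - (sqrt(373) - 126)/(2*18) = -28003 - (-126 + sqrt(373))/(2*18) = -28003 - (-7/2 + sqrt(373)/36) = -28003 + (7/2 - sqrt(373)/36) = -55999/2 - sqrt(373)/36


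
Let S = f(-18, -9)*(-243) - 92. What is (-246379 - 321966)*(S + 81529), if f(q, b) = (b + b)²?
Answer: -1537373225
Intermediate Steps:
f(q, b) = 4*b² (f(q, b) = (2*b)² = 4*b²)
S = -78824 (S = (4*(-9)²)*(-243) - 92 = (4*81)*(-243) - 92 = 324*(-243) - 92 = -78732 - 92 = -78824)
(-246379 - 321966)*(S + 81529) = (-246379 - 321966)*(-78824 + 81529) = -568345*2705 = -1537373225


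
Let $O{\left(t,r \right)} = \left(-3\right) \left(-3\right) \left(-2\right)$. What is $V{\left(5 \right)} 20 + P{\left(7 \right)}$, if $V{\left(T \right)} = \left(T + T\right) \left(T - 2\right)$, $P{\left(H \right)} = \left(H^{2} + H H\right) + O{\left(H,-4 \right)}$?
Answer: $680$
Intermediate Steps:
$O{\left(t,r \right)} = -18$ ($O{\left(t,r \right)} = 9 \left(-2\right) = -18$)
$P{\left(H \right)} = -18 + 2 H^{2}$ ($P{\left(H \right)} = \left(H^{2} + H H\right) - 18 = \left(H^{2} + H^{2}\right) - 18 = 2 H^{2} - 18 = -18 + 2 H^{2}$)
$V{\left(T \right)} = 2 T \left(-2 + T\right)$
$V{\left(5 \right)} 20 + P{\left(7 \right)} = 2 \cdot 5 \left(-2 + 5\right) 20 - \left(18 - 2 \cdot 7^{2}\right) = 2 \cdot 5 \cdot 3 \cdot 20 + \left(-18 + 2 \cdot 49\right) = 30 \cdot 20 + \left(-18 + 98\right) = 600 + 80 = 680$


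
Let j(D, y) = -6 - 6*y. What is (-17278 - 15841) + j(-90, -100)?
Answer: -32525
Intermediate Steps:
(-17278 - 15841) + j(-90, -100) = (-17278 - 15841) + (-6 - 6*(-100)) = -33119 + (-6 + 600) = -33119 + 594 = -32525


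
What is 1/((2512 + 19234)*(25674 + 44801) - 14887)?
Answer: 1/1532534463 ≈ 6.5251e-10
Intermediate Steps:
1/((2512 + 19234)*(25674 + 44801) - 14887) = 1/(21746*70475 - 14887) = 1/(1532549350 - 14887) = 1/1532534463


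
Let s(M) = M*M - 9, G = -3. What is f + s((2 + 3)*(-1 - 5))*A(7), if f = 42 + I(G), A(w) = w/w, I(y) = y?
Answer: 930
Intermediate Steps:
A(w) = 1
f = 39 (f = 42 - 3 = 39)
s(M) = -9 + M² (s(M) = M² - 9 = -9 + M²)
f + s((2 + 3)*(-1 - 5))*A(7) = 39 + (-9 + ((2 + 3)*(-1 - 5))²)*1 = 39 + (-9 + (5*(-6))²)*1 = 39 + (-9 + (-30)²)*1 = 39 + (-9 + 900)*1 = 39 + 891*1 = 39 + 891 = 930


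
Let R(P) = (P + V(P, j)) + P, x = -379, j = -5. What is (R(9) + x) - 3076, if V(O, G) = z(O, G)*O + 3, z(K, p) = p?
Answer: -3479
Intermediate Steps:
V(O, G) = 3 + G*O (V(O, G) = G*O + 3 = 3 + G*O)
R(P) = 3 - 3*P (R(P) = (P + (3 - 5*P)) + P = (3 - 4*P) + P = 3 - 3*P)
(R(9) + x) - 3076 = ((3 - 3*9) - 379) - 3076 = ((3 - 27) - 379) - 3076 = (-24 - 379) - 3076 = -403 - 3076 = -3479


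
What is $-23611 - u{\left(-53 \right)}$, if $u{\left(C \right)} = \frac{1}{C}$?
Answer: $- \frac{1251382}{53} \approx -23611.0$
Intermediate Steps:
$-23611 - u{\left(-53 \right)} = -23611 - \frac{1}{-53} = -23611 - - \frac{1}{53} = -23611 + \frac{1}{53} = - \frac{1251382}{53}$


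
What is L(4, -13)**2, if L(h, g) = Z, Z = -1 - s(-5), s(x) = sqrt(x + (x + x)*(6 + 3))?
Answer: (1 + I*sqrt(95))**2 ≈ -94.0 + 19.494*I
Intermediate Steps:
s(x) = sqrt(19)*sqrt(x) (s(x) = sqrt(x + (2*x)*9) = sqrt(x + 18*x) = sqrt(19*x) = sqrt(19)*sqrt(x))
Z = -1 - I*sqrt(95) (Z = -1 - sqrt(19)*sqrt(-5) = -1 - sqrt(19)*I*sqrt(5) = -1 - I*sqrt(95) ≈ -1.0 - 9.7468*I)
L(h, g) = -1 - I*sqrt(95)
L(4, -13)**2 = (-1 - I*sqrt(95))**2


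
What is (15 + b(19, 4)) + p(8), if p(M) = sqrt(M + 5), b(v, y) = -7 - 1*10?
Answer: -2 + sqrt(13) ≈ 1.6056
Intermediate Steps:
b(v, y) = -17 (b(v, y) = -7 - 10 = -17)
p(M) = sqrt(5 + M)
(15 + b(19, 4)) + p(8) = (15 - 17) + sqrt(5 + 8) = -2 + sqrt(13)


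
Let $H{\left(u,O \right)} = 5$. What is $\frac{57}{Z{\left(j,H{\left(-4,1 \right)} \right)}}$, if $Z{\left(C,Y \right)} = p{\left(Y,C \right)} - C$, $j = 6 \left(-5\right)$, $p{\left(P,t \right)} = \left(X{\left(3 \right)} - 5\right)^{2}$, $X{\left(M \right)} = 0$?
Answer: $\frac{57}{55} \approx 1.0364$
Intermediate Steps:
$p{\left(P,t \right)} = 25$ ($p{\left(P,t \right)} = \left(0 - 5\right)^{2} = \left(-5\right)^{2} = 25$)
$j = -30$
$Z{\left(C,Y \right)} = 25 - C$
$\frac{57}{Z{\left(j,H{\left(-4,1 \right)} \right)}} = \frac{57}{25 - -30} = \frac{57}{25 + 30} = \frac{57}{55}$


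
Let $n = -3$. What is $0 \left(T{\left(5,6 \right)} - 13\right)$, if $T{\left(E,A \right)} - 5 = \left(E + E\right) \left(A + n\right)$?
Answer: $0$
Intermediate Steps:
$T{\left(E,A \right)} = 5 + 2 E \left(-3 + A\right)$ ($T{\left(E,A \right)} = 5 + \left(E + E\right) \left(A - 3\right) = 5 + 2 E \left(-3 + A\right)$)
$0 \left(T{\left(5,6 \right)} - 13\right) = 0 \left(\left(5 - 30 + 2 \cdot 6 \cdot 5\right) - 13\right) = 0 \left(\left(5 - 30 + 60\right) - 13\right) = 0 \left(35 - 13\right) = 0 \cdot 22 = 0$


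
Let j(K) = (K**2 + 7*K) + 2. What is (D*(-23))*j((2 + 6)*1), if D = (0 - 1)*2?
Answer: 5612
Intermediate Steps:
D = -2 (D = -1*2 = -2)
j(K) = 2 + K**2 + 7*K
(D*(-23))*j((2 + 6)*1) = (-2*(-23))*(2 + ((2 + 6)*1)**2 + 7*((2 + 6)*1)) = 46*(2 + (8*1)**2 + 7*(8*1)) = 46*(2 + 8**2 + 7*8) = 46*(2 + 64 + 56) = 46*122 = 5612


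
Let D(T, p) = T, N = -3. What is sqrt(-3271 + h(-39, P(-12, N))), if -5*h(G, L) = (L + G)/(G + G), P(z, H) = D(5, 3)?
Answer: I*sqrt(124383090)/195 ≈ 57.193*I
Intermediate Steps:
P(z, H) = 5
h(G, L) = -(G + L)/(10*G) (h(G, L) = -(L + G)/(5*(G + G)) = -(G + L)/(5*(2*G)) = -(G + L)*1/(2*G)/5 = -(G + L)/(10*G))
sqrt(-3271 + h(-39, P(-12, N))) = sqrt(-3271 + (1/10)*(-1*(-39) - 1*5)/(-39)) = sqrt(-3271 + (1/10)*(-1/39)*(39 - 5)) = sqrt(-3271 + (1/10)*(-1/39)*34) = sqrt(-3271 - 17/195) = sqrt(-637862/195) = I*sqrt(124383090)/195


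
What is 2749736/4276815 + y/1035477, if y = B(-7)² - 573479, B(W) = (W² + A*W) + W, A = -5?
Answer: 139994010274/1476181188585 ≈ 0.094835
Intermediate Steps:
B(W) = W² - 4*W (B(W) = (W² - 5*W) + W = W² - 4*W)
y = -567550 (y = (-7*(-4 - 7))² - 573479 = (-7*(-11))² - 573479 = 77² - 573479 = 5929 - 573479 = -567550)
2749736/4276815 + y/1035477 = 2749736/4276815 - 567550/1035477 = 139994010274/1476181188585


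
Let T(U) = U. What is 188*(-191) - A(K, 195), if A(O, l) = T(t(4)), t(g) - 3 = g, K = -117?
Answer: -35915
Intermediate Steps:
t(g) = 3 + g
A(O, l) = 7 (A(O, l) = 3 + 4 = 7)
188*(-191) - A(K, 195) = 188*(-191) - 1*7 = -35908 - 7 = -35915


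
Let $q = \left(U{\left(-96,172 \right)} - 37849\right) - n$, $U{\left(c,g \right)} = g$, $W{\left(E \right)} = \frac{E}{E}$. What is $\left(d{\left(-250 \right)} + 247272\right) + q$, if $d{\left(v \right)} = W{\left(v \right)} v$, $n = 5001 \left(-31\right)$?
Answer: $364376$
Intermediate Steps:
$W{\left(E \right)} = 1$
$n = -155031$
$d{\left(v \right)} = v$ ($d{\left(v \right)} = 1 v = v$)
$q = 117354$ ($q = \left(172 - 37849\right) - -155031 = -37677 + 155031 = 117354$)
$\left(d{\left(-250 \right)} + 247272\right) + q = \left(-250 + 247272\right) + 117354 = 247022 + 117354 = 364376$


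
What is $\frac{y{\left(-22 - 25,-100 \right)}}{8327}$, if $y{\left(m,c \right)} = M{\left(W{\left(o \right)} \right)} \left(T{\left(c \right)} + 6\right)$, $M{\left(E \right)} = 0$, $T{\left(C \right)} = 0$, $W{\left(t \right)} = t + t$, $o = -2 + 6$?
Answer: $0$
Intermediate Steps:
$o = 4$
$W{\left(t \right)} = 2 t$
$y{\left(m,c \right)} = 0$ ($y{\left(m,c \right)} = 0 \left(0 + 6\right) = 0 \cdot 6 = 0$)
$\frac{y{\left(-22 - 25,-100 \right)}}{8327} = \frac{0}{8327} = 0 \cdot \frac{1}{8327} = 0$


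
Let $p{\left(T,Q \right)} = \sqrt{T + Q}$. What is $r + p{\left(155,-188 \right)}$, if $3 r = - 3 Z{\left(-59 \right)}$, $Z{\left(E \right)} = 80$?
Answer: $-80 + i \sqrt{33} \approx -80.0 + 5.7446 i$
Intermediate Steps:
$p{\left(T,Q \right)} = \sqrt{Q + T}$
$r = -80$ ($r = \frac{\left(-3\right) 80}{3} = \frac{1}{3} \left(-240\right) = -80$)
$r + p{\left(155,-188 \right)} = -80 + \sqrt{-188 + 155} = -80 + \sqrt{-33} = -80 + i \sqrt{33}$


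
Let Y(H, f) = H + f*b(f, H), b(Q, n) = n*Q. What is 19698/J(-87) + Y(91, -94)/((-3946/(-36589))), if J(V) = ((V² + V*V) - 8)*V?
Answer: 6455111032092037/865693210 ≈ 7.4566e+6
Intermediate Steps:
b(Q, n) = Q*n
Y(H, f) = H + H*f² (Y(H, f) = H + f*(f*H) = H + f*(H*f) = H + H*f²)
J(V) = V*(-8 + 2*V²) (J(V) = ((V² + V²) - 8)*V = (2*V² - 8)*V = (-8 + 2*V²)*V = V*(-8 + 2*V²))
19698/J(-87) + Y(91, -94)/((-3946/(-36589))) = 19698/((2*(-87)*(-4 + (-87)²))) + (91*(1 + (-94)²))/((-3946/(-36589))) = 19698/((2*(-87)*(-4 + 7569))) + (91*(1 + 8836))/((-3946*(-1/36589))) = 19698/((2*(-87)*7565)) + (91*8837)/(3946/36589) = 19698/(-1316310) + 804167*(36589/3946) = 19698*(-1/1316310) + 29423666363/3946 = -3283/219385 + 29423666363/3946 = 6455111032092037/865693210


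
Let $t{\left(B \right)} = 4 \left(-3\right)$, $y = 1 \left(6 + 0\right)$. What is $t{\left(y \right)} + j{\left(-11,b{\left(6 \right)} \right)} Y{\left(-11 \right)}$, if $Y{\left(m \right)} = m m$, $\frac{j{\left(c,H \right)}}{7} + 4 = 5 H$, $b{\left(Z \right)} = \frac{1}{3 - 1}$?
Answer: $- \frac{2565}{2} \approx -1282.5$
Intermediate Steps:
$y = 6$ ($y = 1 \cdot 6 = 6$)
$b{\left(Z \right)} = \frac{1}{2}$
$t{\left(B \right)} = -12$
$j{\left(c,H \right)} = -28 + 35 H$ ($j{\left(c,H \right)} = -28 + 7 \cdot 5 H = -28 + 35 H$)
$Y{\left(m \right)} = m^{2}$
$t{\left(y \right)} + j{\left(-11,b{\left(6 \right)} \right)} Y{\left(-11 \right)} = -12 + \left(-28 + 35 \cdot \frac{1}{2}\right) \left(-11\right)^{2} = -12 + \left(-28 + \frac{35}{2}\right) 121 = -12 - \frac{2541}{2} = - \frac{2565}{2}$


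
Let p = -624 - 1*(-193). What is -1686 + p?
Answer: -2117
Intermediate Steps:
p = -431 (p = -624 + 193 = -431)
-1686 + p = -1686 - 431 = -2117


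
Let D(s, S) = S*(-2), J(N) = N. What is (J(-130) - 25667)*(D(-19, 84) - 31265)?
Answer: 810877101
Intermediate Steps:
D(s, S) = -2*S
(J(-130) - 25667)*(D(-19, 84) - 31265) = (-130 - 25667)*(-2*84 - 31265) = -25797*(-168 - 31265) = -25797*(-31433) = 810877101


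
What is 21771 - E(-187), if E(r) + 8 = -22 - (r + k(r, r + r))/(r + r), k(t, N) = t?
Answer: 21802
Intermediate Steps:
E(r) = -31 (E(r) = -8 + (-22 - (r + r)/(r + r)) = -8 + (-22 - 2*r/(2*r)) = -8 + (-22 - 2*r*1/(2*r)) = -8 + (-22 - 1*1) = -8 + (-22 - 1) = -8 - 23 = -31)
21771 - E(-187) = 21771 - 1*(-31) = 21771 + 31 = 21802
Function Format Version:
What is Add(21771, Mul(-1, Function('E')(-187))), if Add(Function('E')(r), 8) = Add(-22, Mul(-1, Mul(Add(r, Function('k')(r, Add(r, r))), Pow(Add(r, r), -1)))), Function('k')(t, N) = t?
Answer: 21802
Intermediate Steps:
Function('E')(r) = -31 (Function('E')(r) = Add(-8, Add(-22, Mul(-1, Mul(Add(r, r), Pow(Add(r, r), -1))))) = Add(-8, Add(-22, Mul(-1, Mul(Mul(2, r), Pow(Mul(2, r), -1))))) = Add(-8, Add(-22, Mul(-1, Mul(Mul(2, r), Mul(Rational(1, 2), Pow(r, -1)))))) = Add(-8, Add(-22, Mul(-1, 1))) = Add(-8, Add(-22, -1)) = Add(-8, -23) = -31)
Add(21771, Mul(-1, Function('E')(-187))) = Add(21771, Mul(-1, -31)) = Add(21771, 31) = 21802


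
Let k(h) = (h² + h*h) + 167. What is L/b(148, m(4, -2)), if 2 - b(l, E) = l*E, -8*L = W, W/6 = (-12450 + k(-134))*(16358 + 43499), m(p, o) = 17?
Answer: 1414361053/3352 ≈ 4.2195e+5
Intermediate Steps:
k(h) = 167 + 2*h² (k(h) = (h² + h²) + 167 = 2*h² + 167 = 167 + 2*h²)
W = 8486166318 (W = 6*((-12450 + (167 + 2*(-134)²))*(16358 + 43499)) = 6*((-12450 + (167 + 2*17956))*59857) = 6*((-12450 + (167 + 35912))*59857) = 6*((-12450 + 36079)*59857) = 6*(23629*59857) = 6*1414361053 = 8486166318)
L = -4243083159/4 (L = -⅛*8486166318 = -4243083159/4 ≈ -1.0608e+9)
b(l, E) = 2 - E*l (b(l, E) = 2 - l*E = 2 - E*l)
L/b(148, m(4, -2)) = -4243083159/(4*(2 - 1*17*148)) = -4243083159/(4*(2 - 2516)) = -4243083159/4/(-2514) = -4243083159/4*(-1/2514) = 1414361053/3352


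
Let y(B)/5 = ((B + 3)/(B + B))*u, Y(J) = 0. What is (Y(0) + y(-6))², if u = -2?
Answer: 25/4 ≈ 6.2500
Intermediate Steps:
y(B) = -5*(3 + B)/B (y(B) = 5*(((B + 3)/(B + B))*(-2)) = 5*(((3 + B)/((2*B)))*(-2)) = 5*(((3 + B)*(1/(2*B)))*(-2)) = 5*(((3 + B)/(2*B))*(-2)) = 5*(-(3 + B)/B) = -5*(3 + B)/B)
(Y(0) + y(-6))² = (0 + (-5 - 15/(-6)))² = (0 + (-5 - 15*(-⅙)))² = (0 + (-5 + 5/2))² = (0 - 5/2)² = (-5/2)² = 25/4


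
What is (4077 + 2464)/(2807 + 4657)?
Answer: 6541/7464 ≈ 0.87634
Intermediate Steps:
(4077 + 2464)/(2807 + 4657) = 6541/7464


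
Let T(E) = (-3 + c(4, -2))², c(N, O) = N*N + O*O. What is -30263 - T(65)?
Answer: -30552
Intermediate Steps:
c(N, O) = N² + O²
T(E) = 289 (T(E) = (-3 + (4² + (-2)²))² = (-3 + (16 + 4))² = (-3 + 20)² = 17² = 289)
-30263 - T(65) = -30263 - 1*289 = -30263 - 289 = -30552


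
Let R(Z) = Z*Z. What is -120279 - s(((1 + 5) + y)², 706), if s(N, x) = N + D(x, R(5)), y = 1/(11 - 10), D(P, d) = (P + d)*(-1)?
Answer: -119597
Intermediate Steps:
R(Z) = Z²
D(P, d) = -P - d
y = 1 (y = 1/1 = 1)
s(N, x) = -25 + N - x (s(N, x) = N + (-x - 1*5²) = N + (-x - 1*25) = N + (-x - 25) = N + (-25 - x) = -25 + N - x)
-120279 - s(((1 + 5) + y)², 706) = -120279 - (-25 + ((1 + 5) + 1)² - 1*706) = -120279 - (-25 + (6 + 1)² - 706) = -120279 - (-25 + 7² - 706) = -120279 - (-25 + 49 - 706) = -120279 - 1*(-682) = -120279 + 682 = -119597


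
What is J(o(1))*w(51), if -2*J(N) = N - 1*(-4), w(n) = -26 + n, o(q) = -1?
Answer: -75/2 ≈ -37.500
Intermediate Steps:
J(N) = -2 - N/2 (J(N) = -(N - 1*(-4))/2 = -(N + 4)/2 = -(4 + N)/2 = -2 - N/2)
J(o(1))*w(51) = (-2 - ½*(-1))*(-26 + 51) = (-2 + ½)*25 = -3/2*25 = -75/2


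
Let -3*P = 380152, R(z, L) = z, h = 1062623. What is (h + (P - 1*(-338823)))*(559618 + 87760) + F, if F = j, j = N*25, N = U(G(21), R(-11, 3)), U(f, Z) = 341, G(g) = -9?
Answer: 2475693909883/3 ≈ 8.2523e+11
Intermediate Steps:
P = -380152/3 (P = -⅓*380152 = -380152/3 ≈ -1.2672e+5)
N = 341
j = 8525 (j = 341*25 = 8525)
F = 8525
(h + (P - 1*(-338823)))*(559618 + 87760) + F = (1062623 + (-380152/3 - 1*(-338823)))*(559618 + 87760) + 8525 = (1062623 + (-380152/3 + 338823))*647378 + 8525 = (1062623 + 636317/3)*647378 + 8525 = (3824186/3)*647378 + 8525 = 2475693884308/3 + 8525 = 2475693909883/3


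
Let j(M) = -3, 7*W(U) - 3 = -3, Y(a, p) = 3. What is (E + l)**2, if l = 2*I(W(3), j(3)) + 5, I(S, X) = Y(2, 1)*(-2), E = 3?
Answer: 16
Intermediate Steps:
W(U) = 0 (W(U) = 3/7 + (1/7)*(-3) = 3/7 - 3/7 = 0)
I(S, X) = -6 (I(S, X) = 3*(-2) = -6)
l = -7 (l = 2*(-6) + 5 = -12 + 5 = -7)
(E + l)**2 = (3 - 7)**2 = (-4)**2 = 16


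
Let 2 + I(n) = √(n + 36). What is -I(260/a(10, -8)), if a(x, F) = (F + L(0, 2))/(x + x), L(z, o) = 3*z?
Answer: 2 - I*√614 ≈ 2.0 - 24.779*I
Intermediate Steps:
a(x, F) = F/(2*x) (a(x, F) = (F + 3*0)/(x + x) = (F + 0)/((2*x)) = F*(1/(2*x)) = F/(2*x))
I(n) = -2 + √(36 + n) (I(n) = -2 + √(n + 36) = -2 + √(36 + n))
-I(260/a(10, -8)) = -(-2 + √(36 + 260/(((½)*(-8)/10)))) = -(-2 + √(36 + 260/(((½)*(-8)*(⅒))))) = -(-2 + √(36 + 260/(-⅖))) = -(-2 + √(36 + 260*(-5/2))) = -(-2 + √(36 - 650)) = -(-2 + √(-614)) = -(-2 + I*√614) = 2 - I*√614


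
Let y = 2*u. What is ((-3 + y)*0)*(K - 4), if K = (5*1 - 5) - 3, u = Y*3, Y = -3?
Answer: 0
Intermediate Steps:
u = -9 (u = -3*3 = -9)
y = -18 (y = 2*(-9) = -18)
K = -3 (K = (5 - 5) - 3 = 0 - 3 = -3)
((-3 + y)*0)*(K - 4) = ((-3 - 18)*0)*(-3 - 4) = -21*0*(-7) = 0*(-7) = 0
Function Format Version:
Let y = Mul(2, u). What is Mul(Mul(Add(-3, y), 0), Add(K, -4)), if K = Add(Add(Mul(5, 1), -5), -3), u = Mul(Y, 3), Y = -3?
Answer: 0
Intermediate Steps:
u = -9 (u = Mul(-3, 3) = -9)
y = -18 (y = Mul(2, -9) = -18)
K = -3 (K = Add(Add(5, -5), -3) = Add(0, -3) = -3)
Mul(Mul(Add(-3, y), 0), Add(K, -4)) = Mul(Mul(Add(-3, -18), 0), Add(-3, -4)) = Mul(Mul(-21, 0), -7) = Mul(0, -7) = 0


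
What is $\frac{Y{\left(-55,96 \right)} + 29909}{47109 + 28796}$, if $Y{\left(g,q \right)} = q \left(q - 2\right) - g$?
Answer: $\frac{2052}{3995} \approx 0.51364$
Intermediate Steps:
$Y{\left(g,q \right)} = - g + q \left(-2 + q\right)$ ($Y{\left(g,q \right)} = q \left(-2 + q\right) - g = - g + q \left(-2 + q\right)$)
$\frac{Y{\left(-55,96 \right)} + 29909}{47109 + 28796} = \frac{\left(96^{2} - -55 - 192\right) + 29909}{47109 + 28796} = \frac{\left(9216 + 55 - 192\right) + 29909}{75905} = \left(9079 + 29909\right) \frac{1}{75905} = 38988 \cdot \frac{1}{75905} = \frac{2052}{3995}$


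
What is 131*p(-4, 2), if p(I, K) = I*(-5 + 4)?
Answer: 524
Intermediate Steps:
p(I, K) = -I (p(I, K) = I*(-1) = -I)
131*p(-4, 2) = 131*(-1*(-4)) = 131*4 = 524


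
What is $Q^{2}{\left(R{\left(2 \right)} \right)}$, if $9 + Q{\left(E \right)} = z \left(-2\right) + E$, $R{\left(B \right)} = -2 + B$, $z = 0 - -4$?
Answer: $289$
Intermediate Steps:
$z = 4$ ($z = 0 + 4 = 4$)
$Q{\left(E \right)} = -17 + E$ ($Q{\left(E \right)} = -9 + \left(4 \left(-2\right) + E\right) = -9 + \left(-8 + E\right) = -17 + E$)
$Q^{2}{\left(R{\left(2 \right)} \right)} = \left(-17 + \left(-2 + 2\right)\right)^{2} = \left(-17 + 0\right)^{2} = \left(-17\right)^{2} = 289$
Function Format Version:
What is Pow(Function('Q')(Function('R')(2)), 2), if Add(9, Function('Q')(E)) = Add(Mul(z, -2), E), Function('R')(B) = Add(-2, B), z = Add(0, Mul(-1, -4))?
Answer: 289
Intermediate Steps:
z = 4 (z = Add(0, 4) = 4)
Function('Q')(E) = Add(-17, E) (Function('Q')(E) = Add(-9, Add(Mul(4, -2), E)) = Add(-9, Add(-8, E)) = Add(-17, E))
Pow(Function('Q')(Function('R')(2)), 2) = Pow(Add(-17, Add(-2, 2)), 2) = Pow(Add(-17, 0), 2) = Pow(-17, 2) = 289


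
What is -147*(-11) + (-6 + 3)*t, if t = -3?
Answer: 1626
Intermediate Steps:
-147*(-11) + (-6 + 3)*t = -147*(-11) + (-6 + 3)*(-3) = 1617 - 3*(-3) = 1617 + 9 = 1626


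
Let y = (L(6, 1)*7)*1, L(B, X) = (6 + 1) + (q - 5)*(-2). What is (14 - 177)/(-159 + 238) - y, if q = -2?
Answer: -11776/79 ≈ -149.06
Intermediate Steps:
L(B, X) = 21 (L(B, X) = (6 + 1) + (-2 - 5)*(-2) = 7 - 7*(-2) = 7 + 14 = 21)
y = 147 (y = (21*7)*1 = 147*1 = 147)
(14 - 177)/(-159 + 238) - y = (14 - 177)/(-159 + 238) - 1*147 = -163/79 - 147 = -11776/79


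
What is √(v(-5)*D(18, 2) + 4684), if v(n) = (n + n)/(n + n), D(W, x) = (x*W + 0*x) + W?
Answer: √4738 ≈ 68.833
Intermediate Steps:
D(W, x) = W + W*x (D(W, x) = (W*x + 0) + W = W*x + W = W + W*x)
v(n) = 1 (v(n) = (2*n)/((2*n)) = (2*n)*(1/(2*n)) = 1)
√(v(-5)*D(18, 2) + 4684) = √(1*(18*(1 + 2)) + 4684) = √(1*(18*3) + 4684) = √(1*54 + 4684) = √(54 + 4684) = √4738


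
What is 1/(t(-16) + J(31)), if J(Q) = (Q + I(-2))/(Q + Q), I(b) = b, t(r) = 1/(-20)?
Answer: 620/259 ≈ 2.3938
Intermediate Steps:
t(r) = -1/20
J(Q) = (-2 + Q)/(2*Q) (J(Q) = (Q - 2)/(Q + Q) = (-2 + Q)/((2*Q)) = (-2 + Q)*(1/(2*Q)) = (-2 + Q)/(2*Q))
1/(t(-16) + J(31)) = 1/(-1/20 + (½)*(-2 + 31)/31) = 1/(-1/20 + (½)*(1/31)*29) = 1/(-1/20 + 29/62) = 1/(259/620) = 620/259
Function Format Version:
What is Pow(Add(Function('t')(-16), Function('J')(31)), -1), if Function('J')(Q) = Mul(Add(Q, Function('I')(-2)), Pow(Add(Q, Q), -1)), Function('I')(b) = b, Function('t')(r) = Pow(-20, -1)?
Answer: Rational(620, 259) ≈ 2.3938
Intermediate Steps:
Function('t')(r) = Rational(-1, 20)
Function('J')(Q) = Mul(Rational(1, 2), Pow(Q, -1), Add(-2, Q)) (Function('J')(Q) = Mul(Add(Q, -2), Pow(Add(Q, Q), -1)) = Mul(Add(-2, Q), Pow(Mul(2, Q), -1)) = Mul(Add(-2, Q), Mul(Rational(1, 2), Pow(Q, -1))) = Mul(Rational(1, 2), Pow(Q, -1), Add(-2, Q)))
Pow(Add(Function('t')(-16), Function('J')(31)), -1) = Pow(Add(Rational(-1, 20), Mul(Rational(1, 2), Pow(31, -1), Add(-2, 31))), -1) = Pow(Add(Rational(-1, 20), Mul(Rational(1, 2), Rational(1, 31), 29)), -1) = Pow(Add(Rational(-1, 20), Rational(29, 62)), -1) = Pow(Rational(259, 620), -1) = Rational(620, 259)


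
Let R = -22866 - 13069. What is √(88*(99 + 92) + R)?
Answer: I*√19127 ≈ 138.3*I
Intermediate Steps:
R = -35935
√(88*(99 + 92) + R) = √(88*(99 + 92) - 35935) = √(88*191 - 35935) = √(16808 - 35935) = √(-19127) = I*√19127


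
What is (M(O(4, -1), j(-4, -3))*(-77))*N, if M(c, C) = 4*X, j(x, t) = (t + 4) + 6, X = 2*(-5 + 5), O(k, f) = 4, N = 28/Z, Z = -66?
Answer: 0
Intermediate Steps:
N = -14/33 (N = 28/(-66) = 28*(-1/66) = -14/33 ≈ -0.42424)
X = 0 (X = 2*0 = 0)
j(x, t) = 10 + t (j(x, t) = (4 + t) + 6 = 10 + t)
M(c, C) = 0 (M(c, C) = 4*0 = 0)
(M(O(4, -1), j(-4, -3))*(-77))*N = (0*(-77))*(-14/33) = 0*(-14/33) = 0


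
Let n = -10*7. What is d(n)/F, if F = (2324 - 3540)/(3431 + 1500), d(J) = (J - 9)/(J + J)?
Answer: -389549/170240 ≈ -2.2882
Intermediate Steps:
n = -70
d(J) = (-9 + J)/(2*J) (d(J) = (-9 + J)/((2*J)) = (-9 + J)*(1/(2*J)) = (-9 + J)/(2*J))
F = -1216/4931 ≈ -0.24660
d(n)/F = ((½)*(-9 - 70)/(-70))/(-1216/4931) = ((½)*(-1/70)*(-79))*(-4931/1216) = (79/140)*(-4931/1216) = -389549/170240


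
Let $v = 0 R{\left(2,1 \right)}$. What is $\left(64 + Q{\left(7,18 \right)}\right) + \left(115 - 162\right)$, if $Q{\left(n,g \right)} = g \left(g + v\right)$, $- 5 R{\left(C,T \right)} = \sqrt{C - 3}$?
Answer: $341$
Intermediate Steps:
$R{\left(C,T \right)} = - \frac{\sqrt{-3 + C}}{5}$ ($R{\left(C,T \right)} = - \frac{\sqrt{C - 3}}{5} = - \frac{\sqrt{-3 + C}}{5}$)
$v = 0$ ($v = 0 \left(- \frac{\sqrt{-3 + 2}}{5}\right) = 0 \left(- \frac{\sqrt{-1}}{5}\right) = 0 \left(- \frac{i}{5}\right) = 0$)
$Q{\left(n,g \right)} = g^{2}$ ($Q{\left(n,g \right)} = g \left(g + 0\right) = g g = g^{2}$)
$\left(64 + Q{\left(7,18 \right)}\right) + \left(115 - 162\right) = \left(64 + 18^{2}\right) + \left(115 - 162\right) = \left(64 + 324\right) - 47 = 388 - 47 = 341$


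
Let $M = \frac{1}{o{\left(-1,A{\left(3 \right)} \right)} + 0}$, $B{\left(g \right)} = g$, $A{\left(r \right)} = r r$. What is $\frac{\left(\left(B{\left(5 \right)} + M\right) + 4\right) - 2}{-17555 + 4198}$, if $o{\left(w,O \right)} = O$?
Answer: $- \frac{64}{120213} \approx -0.00053239$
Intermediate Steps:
$A{\left(r \right)} = r^{2}$
$M = \frac{1}{9}$ ($M = \frac{1}{3^{2} + 0} = \frac{1}{9 + 0} = \frac{1}{9} \approx 0.11111$)
$\frac{\left(\left(B{\left(5 \right)} + M\right) + 4\right) - 2}{-17555 + 4198} = \frac{\left(\left(5 + \frac{1}{9}\right) + 4\right) - 2}{-17555 + 4198} = \frac{\left(\frac{46}{9} + 4\right) - 2}{-13357} = - \frac{\frac{82}{9} - 2}{13357} = \left(- \frac{1}{13357}\right) \frac{64}{9} = - \frac{64}{120213}$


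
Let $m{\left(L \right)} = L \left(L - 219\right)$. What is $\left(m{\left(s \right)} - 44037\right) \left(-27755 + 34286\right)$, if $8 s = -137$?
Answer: $- \frac{16716584325}{64} \approx -2.612 \cdot 10^{8}$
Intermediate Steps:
$s = - \frac{137}{8}$ ($s = \frac{1}{8} \left(-137\right) = - \frac{137}{8} \approx -17.125$)
$m{\left(L \right)} = L \left(-219 + L\right)$
$\left(m{\left(s \right)} - 44037\right) \left(-27755 + 34286\right) = \left(- \frac{137 \left(-219 - \frac{137}{8}\right)}{8} - 44037\right) \left(-27755 + 34286\right) = \left(\left(- \frac{137}{8}\right) \left(- \frac{1889}{8}\right) - 44037\right) 6531 = \left(\frac{258793}{64} - 44037\right) 6531 = \left(- \frac{2559575}{64}\right) 6531 = - \frac{16716584325}{64}$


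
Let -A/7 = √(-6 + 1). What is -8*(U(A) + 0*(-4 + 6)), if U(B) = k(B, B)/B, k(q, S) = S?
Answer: -8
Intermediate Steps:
A = -7*I*√5 (A = -7*√(-6 + 1) = -7*I*√5 ≈ -15.652*I)
U(B) = 1 (U(B) = B/B = 1)
-8*(U(A) + 0*(-4 + 6)) = -8*(1 + 0*(-4 + 6)) = -8*(1 + 0*2) = -8*(1 + 0) = -8*1 = -8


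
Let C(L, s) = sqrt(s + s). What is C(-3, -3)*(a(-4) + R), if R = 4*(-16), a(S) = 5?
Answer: -59*I*sqrt(6) ≈ -144.52*I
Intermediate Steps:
C(L, s) = sqrt(2)*sqrt(s) (C(L, s) = sqrt(2*s) = sqrt(2)*sqrt(s))
R = -64
C(-3, -3)*(a(-4) + R) = (sqrt(2)*sqrt(-3))*(5 - 64) = (sqrt(2)*(I*sqrt(3)))*(-59) = (I*sqrt(6))*(-59) = -59*I*sqrt(6)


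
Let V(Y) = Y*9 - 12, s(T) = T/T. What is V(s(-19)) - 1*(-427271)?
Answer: 427268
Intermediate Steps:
s(T) = 1
V(Y) = -12 + 9*Y (V(Y) = 9*Y - 12 = -12 + 9*Y)
V(s(-19)) - 1*(-427271) = (-12 + 9*1) - 1*(-427271) = (-12 + 9) + 427271 = -3 + 427271 = 427268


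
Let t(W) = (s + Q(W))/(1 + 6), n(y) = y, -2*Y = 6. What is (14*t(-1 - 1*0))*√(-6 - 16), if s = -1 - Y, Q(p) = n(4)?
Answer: 12*I*√22 ≈ 56.285*I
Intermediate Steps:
Y = -3 (Y = -½*6 = -3)
Q(p) = 4
s = 2 (s = -1 - 1*(-3) = -1 + 3 = 2)
t(W) = 6/7 (t(W) = (2 + 4)/(1 + 6) = 6/7)
(14*t(-1 - 1*0))*√(-6 - 16) = (14*(6/7))*√(-6 - 16) = 12*√(-22) = 12*(I*√22) = 12*I*√22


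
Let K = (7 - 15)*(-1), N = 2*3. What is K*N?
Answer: 48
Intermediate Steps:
N = 6
K = 8 (K = -8*(-1) = 8)
K*N = 8*6 = 48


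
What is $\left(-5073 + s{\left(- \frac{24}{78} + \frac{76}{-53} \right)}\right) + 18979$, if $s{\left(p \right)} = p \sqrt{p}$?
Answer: $13906 - \frac{24000 i \sqrt{2067}}{474721} \approx 13906.0 - 2.2985 i$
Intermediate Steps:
$s{\left(p \right)} = p^{\frac{3}{2}}$
$\left(-5073 + s{\left(- \frac{24}{78} + \frac{76}{-53} \right)}\right) + 18979 = \left(-5073 + \left(- \frac{24}{78} + \frac{76}{-53}\right)^{\frac{3}{2}}\right) + 18979 = \left(-5073 + \left(\left(-24\right) \frac{1}{78} + 76 \left(- \frac{1}{53}\right)\right)^{\frac{3}{2}}\right) + 18979 = \left(-5073 + \left(- \frac{4}{13} - \frac{76}{53}\right)^{\frac{3}{2}}\right) + 18979 = \left(-5073 + \left(- \frac{1200}{689}\right)^{\frac{3}{2}}\right) + 18979 = \left(-5073 - \frac{24000 i \sqrt{2067}}{474721}\right) + 18979 = 13906 - \frac{24000 i \sqrt{2067}}{474721}$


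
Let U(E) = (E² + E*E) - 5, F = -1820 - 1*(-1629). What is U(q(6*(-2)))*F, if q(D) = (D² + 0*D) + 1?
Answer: -8030595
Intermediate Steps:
q(D) = 1 + D² (q(D) = (D² + 0) + 1 = D² + 1 = 1 + D²)
F = -191 (F = -1820 + 1629 = -191)
U(E) = -5 + 2*E² (U(E) = (E² + E²) - 5 = 2*E² - 5 = -5 + 2*E²)
U(q(6*(-2)))*F = (-5 + 2*(1 + (6*(-2))²)²)*(-191) = (-5 + 2*(1 + (-12)²)²)*(-191) = (-5 + 2*(1 + 144)²)*(-191) = (-5 + 2*145²)*(-191) = (-5 + 2*21025)*(-191) = (-5 + 42050)*(-191) = 42045*(-191) = -8030595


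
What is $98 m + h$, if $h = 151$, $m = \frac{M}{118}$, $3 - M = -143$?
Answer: $\frac{16063}{59} \approx 272.25$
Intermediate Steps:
$M = 146$ ($M = 3 - -143 = 3 + 143 = 146$)
$m = \frac{73}{59}$ ($m = \frac{146}{118} = 146 \cdot \frac{1}{118} = \frac{73}{59} \approx 1.2373$)
$98 m + h = 98 \cdot \frac{73}{59} + 151 = \frac{7154}{59} + 151 = \frac{16063}{59}$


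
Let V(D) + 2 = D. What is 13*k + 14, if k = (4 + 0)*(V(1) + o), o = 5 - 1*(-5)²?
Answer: -1078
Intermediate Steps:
V(D) = -2 + D
o = -20 (o = 5 - 1*25 = 5 - 25 = -20)
k = -84 (k = (4 + 0)*((-2 + 1) - 20) = 4*(-1 - 20) = 4*(-21) = -84)
13*k + 14 = 13*(-84) + 14 = -1092 + 14 = -1078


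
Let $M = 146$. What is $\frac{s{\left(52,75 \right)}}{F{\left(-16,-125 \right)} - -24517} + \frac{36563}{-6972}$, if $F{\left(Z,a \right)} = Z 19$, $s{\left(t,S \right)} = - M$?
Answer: $- \frac{2009791}{382796} \approx -5.2503$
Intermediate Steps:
$s{\left(t,S \right)} = -146$ ($s{\left(t,S \right)} = \left(-1\right) 146 = -146$)
$F{\left(Z,a \right)} = 19 Z$
$\frac{s{\left(52,75 \right)}}{F{\left(-16,-125 \right)} - -24517} + \frac{36563}{-6972} = - \frac{146}{19 \left(-16\right) - -24517} + \frac{36563}{-6972} = - \frac{146}{-304 + 24517} + 36563 \left(- \frac{1}{6972}\right) = - \frac{146}{24213} - \frac{36563}{6972} = - \frac{2009791}{382796}$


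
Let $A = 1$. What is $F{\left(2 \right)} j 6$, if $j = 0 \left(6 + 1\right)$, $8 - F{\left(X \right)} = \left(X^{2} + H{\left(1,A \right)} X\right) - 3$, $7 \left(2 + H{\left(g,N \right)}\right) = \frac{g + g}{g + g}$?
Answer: $0$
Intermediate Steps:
$H{\left(g,N \right)} = - \frac{13}{7}$ ($H{\left(g,N \right)} = -2 + \frac{\left(g + g\right) \frac{1}{g + g}}{7} = -2 + \frac{2 g \frac{1}{2 g}}{7} = -2 + \frac{1}{7} \cdot 1 = -2 + \frac{1}{7} = - \frac{13}{7}$)
$F{\left(X \right)} = 11 - X^{2} + \frac{13 X}{7}$ ($F{\left(X \right)} = 8 - \left(\left(X^{2} - \frac{13 X}{7}\right) - 3\right) = 8 - \left(-3 + X^{2} - \frac{13 X}{7}\right) = 8 + \left(3 - X^{2} + \frac{13 X}{7}\right) = 11 - X^{2} + \frac{13 X}{7}$)
$j = 0$ ($j = 0 \cdot 7 = 0$)
$F{\left(2 \right)} j 6 = \left(11 - 2^{2} + \frac{13}{7} \cdot 2\right) 0 \cdot 6 = \left(11 - 4 + \frac{26}{7}\right) 0 \cdot 6 = \frac{75}{7} \cdot 0 \cdot 6 = 0 \cdot 6 = 0$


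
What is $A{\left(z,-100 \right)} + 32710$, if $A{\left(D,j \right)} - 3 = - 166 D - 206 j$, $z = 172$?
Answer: $24761$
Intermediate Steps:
$A{\left(D,j \right)} = 3 - 206 j - 166 D$ ($A{\left(D,j \right)} = 3 - \left(166 D + 206 j\right) = 3 - 206 j - 166 D$)
$A{\left(z,-100 \right)} + 32710 = \left(3 - -20600 - 28552\right) + 32710 = \left(3 + 20600 - 28552\right) + 32710 = -7949 + 32710 = 24761$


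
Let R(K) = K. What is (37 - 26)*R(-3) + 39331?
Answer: 39298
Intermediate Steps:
(37 - 26)*R(-3) + 39331 = (37 - 26)*(-3) + 39331 = 11*(-3) + 39331 = -33 + 39331 = 39298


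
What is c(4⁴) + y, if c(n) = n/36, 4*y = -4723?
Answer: -42251/36 ≈ -1173.6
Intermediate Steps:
y = -4723/4 (y = (¼)*(-4723) = -4723/4 ≈ -1180.8)
c(n) = n/36 (c(n) = n*(1/36) = n/36)
c(4⁴) + y = (1/36)*4⁴ - 4723/4 = (1/36)*256 - 4723/4 = 64/9 - 4723/4 = -42251/36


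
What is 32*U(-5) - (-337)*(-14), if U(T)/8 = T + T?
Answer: -7278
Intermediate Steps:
U(T) = 16*T (U(T) = 8*(T + T) = 8*(2*T) = 16*T)
32*U(-5) - (-337)*(-14) = 32*(16*(-5)) - (-337)*(-14) = 32*(-80) - 1*4718 = -2560 - 4718 = -7278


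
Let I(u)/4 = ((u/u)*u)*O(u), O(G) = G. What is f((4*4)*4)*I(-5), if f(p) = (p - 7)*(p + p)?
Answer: 729600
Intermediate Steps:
I(u) = 4*u² (I(u) = 4*(((u/u)*u)*u) = 4*((1*u)*u) = 4*(u*u) = 4*u²)
f(p) = 2*p*(-7 + p) (f(p) = (-7 + p)*(2*p) = 2*p*(-7 + p))
f((4*4)*4)*I(-5) = (2*((4*4)*4)*(-7 + (4*4)*4))*(4*(-5)²) = (2*(16*4)*(-7 + 16*4))*(4*25) = (2*64*(-7 + 64))*100 = (2*64*57)*100 = 7296*100 = 729600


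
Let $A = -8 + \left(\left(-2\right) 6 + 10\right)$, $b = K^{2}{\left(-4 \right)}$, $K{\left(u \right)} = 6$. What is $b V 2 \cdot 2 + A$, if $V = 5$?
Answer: $710$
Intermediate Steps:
$b = 36$ ($b = 6^{2} = 36$)
$A = -10$ ($A = -8 + \left(-12 + 10\right) = -8 - 2 = -10$)
$b V 2 \cdot 2 + A = 36 \cdot 5 \cdot 2 \cdot 2 - 10 = 36 \cdot 10 \cdot 2 - 10 = 36 \cdot 20 - 10 = 720 - 10 = 710$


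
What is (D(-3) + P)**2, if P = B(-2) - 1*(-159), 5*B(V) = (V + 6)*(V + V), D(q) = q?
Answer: 583696/25 ≈ 23348.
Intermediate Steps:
B(V) = 2*V*(6 + V)/5 (B(V) = ((V + 6)*(V + V))/5 = ((6 + V)*(2*V))/5 = (2*V*(6 + V))/5 = 2*V*(6 + V)/5)
P = 779/5 (P = (2/5)*(-2)*(6 - 2) - 1*(-159) = (2/5)*(-2)*4 + 159 = -16/5 + 159 = 779/5 ≈ 155.80)
(D(-3) + P)**2 = (-3 + 779/5)**2 = (764/5)**2 = 583696/25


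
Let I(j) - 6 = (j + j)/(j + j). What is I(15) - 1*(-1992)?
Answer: 1999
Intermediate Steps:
I(j) = 7 (I(j) = 6 + (j + j)/(j + j) = 6 + (2*j)/((2*j)) = 6 + (2*j)*(1/(2*j)) = 6 + 1 = 7)
I(15) - 1*(-1992) = 7 - 1*(-1992) = 7 + 1992 = 1999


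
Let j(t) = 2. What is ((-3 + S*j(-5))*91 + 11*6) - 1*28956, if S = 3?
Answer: -28617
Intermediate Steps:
((-3 + S*j(-5))*91 + 11*6) - 1*28956 = ((-3 + 3*2)*91 + 11*6) - 1*28956 = ((-3 + 6)*91 + 66) - 28956 = (3*91 + 66) - 28956 = (273 + 66) - 28956 = 339 - 28956 = -28617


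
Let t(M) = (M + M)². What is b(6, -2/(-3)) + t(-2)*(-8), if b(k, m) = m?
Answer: -382/3 ≈ -127.33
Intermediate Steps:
t(M) = 4*M² (t(M) = (2*M)² = 4*M²)
b(6, -2/(-3)) + t(-2)*(-8) = -2/(-3) + (4*(-2)²)*(-8) = -2*(-⅓) + (4*4)*(-8) = ⅔ + 16*(-8) = ⅔ - 128 = -382/3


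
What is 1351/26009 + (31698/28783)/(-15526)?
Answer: 301458504938/5811514135861 ≈ 0.051873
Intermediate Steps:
1351/26009 + (31698/28783)/(-15526) = 1351*(1/26009) + (31698*(1/28783))*(-1/15526) = 1351/26009 + (31698/28783)*(-1/15526) = 1351/26009 - 15849/223442429 = 301458504938/5811514135861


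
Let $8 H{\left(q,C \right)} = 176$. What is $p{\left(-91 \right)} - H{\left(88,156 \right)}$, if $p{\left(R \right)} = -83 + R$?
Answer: $-196$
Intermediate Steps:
$H{\left(q,C \right)} = 22$ ($H{\left(q,C \right)} = \frac{1}{8} \cdot 176 = 22$)
$p{\left(-91 \right)} - H{\left(88,156 \right)} = \left(-83 - 91\right) - 22 = -174 - 22 = -196$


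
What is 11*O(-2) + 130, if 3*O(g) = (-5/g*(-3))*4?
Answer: 20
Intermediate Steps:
O(g) = 20/g (O(g) = ((-5/g*(-3))*4)/3 = ((15/g)*4)/3 = (60/g)/3 = 20/g)
11*O(-2) + 130 = 11*(20/(-2)) + 130 = 11*(20*(-½)) + 130 = 11*(-10) + 130 = -110 + 130 = 20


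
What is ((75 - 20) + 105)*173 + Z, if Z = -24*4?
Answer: 27584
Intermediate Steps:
Z = -96
((75 - 20) + 105)*173 + Z = ((75 - 20) + 105)*173 - 96 = (55 + 105)*173 - 96 = 160*173 - 96 = 27680 - 96 = 27584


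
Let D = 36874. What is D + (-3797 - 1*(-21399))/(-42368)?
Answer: 781130015/21184 ≈ 36874.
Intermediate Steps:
D + (-3797 - 1*(-21399))/(-42368) = 36874 + (-3797 - 1*(-21399))/(-42368) = 36874 + (-3797 + 21399)*(-1/42368) = 36874 + 17602*(-1/42368) = 36874 - 8801/21184 = 781130015/21184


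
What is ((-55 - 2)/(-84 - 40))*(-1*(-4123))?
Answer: 7581/4 ≈ 1895.3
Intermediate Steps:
((-55 - 2)/(-84 - 40))*(-1*(-4123)) = -57/(-124)*4123 = -57*(-1/124)*4123 = (57/124)*4123 = 7581/4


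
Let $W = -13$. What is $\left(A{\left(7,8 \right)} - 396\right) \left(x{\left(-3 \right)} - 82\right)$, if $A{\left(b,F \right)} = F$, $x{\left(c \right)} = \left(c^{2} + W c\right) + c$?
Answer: $14356$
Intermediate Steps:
$x{\left(c \right)} = c^{2} - 12 c$ ($x{\left(c \right)} = \left(c^{2} - 13 c\right) + c = c^{2} - 12 c$)
$\left(A{\left(7,8 \right)} - 396\right) \left(x{\left(-3 \right)} - 82\right) = \left(8 - 396\right) \left(- 3 \left(-12 - 3\right) - 82\right) = - 388 \left(\left(-3\right) \left(-15\right) - 82\right) = - 388 \left(45 - 82\right) = \left(-388\right) \left(-37\right) = 14356$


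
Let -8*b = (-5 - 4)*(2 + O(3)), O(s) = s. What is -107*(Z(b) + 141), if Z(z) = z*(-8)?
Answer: -10272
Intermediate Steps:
b = 45/8 (b = -(-5 - 4)*(2 + 3)/8 = -(-9)*5/8 = -1/8*(-45) = 45/8 ≈ 5.6250)
Z(z) = -8*z
-107*(Z(b) + 141) = -107*(-8*45/8 + 141) = -107*(-45 + 141) = -107*96 = -10272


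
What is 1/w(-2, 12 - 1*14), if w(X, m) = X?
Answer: -1/2 ≈ -0.50000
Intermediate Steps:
1/w(-2, 12 - 1*14) = 1/(-2) = -1/2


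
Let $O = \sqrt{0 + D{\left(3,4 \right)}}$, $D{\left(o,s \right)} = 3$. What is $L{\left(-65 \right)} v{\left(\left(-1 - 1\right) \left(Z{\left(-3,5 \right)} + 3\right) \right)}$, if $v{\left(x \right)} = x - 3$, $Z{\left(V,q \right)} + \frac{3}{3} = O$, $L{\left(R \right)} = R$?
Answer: $455 + 130 \sqrt{3} \approx 680.17$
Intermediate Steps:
$O = \sqrt{3}$ ($O = \sqrt{0 + 3} = \sqrt{3} \approx 1.732$)
$Z{\left(V,q \right)} = -1 + \sqrt{3}$
$v{\left(x \right)} = -3 + x$
$L{\left(-65 \right)} v{\left(\left(-1 - 1\right) \left(Z{\left(-3,5 \right)} + 3\right) \right)} = - 65 \left(-3 + \left(-1 - 1\right) \left(\left(-1 + \sqrt{3}\right) + 3\right)\right) = - 65 \left(-3 - 2 \left(2 + \sqrt{3}\right)\right) = - 65 \left(-3 - \left(4 + 2 \sqrt{3}\right)\right) = - 65 \left(-7 - 2 \sqrt{3}\right) = 455 + 130 \sqrt{3}$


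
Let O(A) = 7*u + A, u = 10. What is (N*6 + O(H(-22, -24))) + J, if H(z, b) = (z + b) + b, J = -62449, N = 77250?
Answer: 401051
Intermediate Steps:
H(z, b) = z + 2*b (H(z, b) = (b + z) + b = z + 2*b)
O(A) = 70 + A (O(A) = 7*10 + A = 70 + A)
(N*6 + O(H(-22, -24))) + J = (77250*6 + (70 + (-22 + 2*(-24)))) - 62449 = (463500 + (70 + (-22 - 48))) - 62449 = (463500 + (70 - 70)) - 62449 = (463500 + 0) - 62449 = 463500 - 62449 = 401051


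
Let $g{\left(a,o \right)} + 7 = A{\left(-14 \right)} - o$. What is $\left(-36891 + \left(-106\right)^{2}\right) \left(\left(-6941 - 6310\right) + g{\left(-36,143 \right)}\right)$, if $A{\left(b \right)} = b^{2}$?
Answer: $338774275$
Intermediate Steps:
$g{\left(a,o \right)} = 189 - o$ ($g{\left(a,o \right)} = -7 - \left(-196 + o\right) = 189 - o$)
$\left(-36891 + \left(-106\right)^{2}\right) \left(\left(-6941 - 6310\right) + g{\left(-36,143 \right)}\right) = \left(-36891 + \left(-106\right)^{2}\right) \left(\left(-6941 - 6310\right) + \left(189 - 143\right)\right) = \left(-36891 + 11236\right) \left(\left(-6941 - 6310\right) + \left(189 - 143\right)\right) = - 25655 \left(-13251 + 46\right) = \left(-25655\right) \left(-13205\right) = 338774275$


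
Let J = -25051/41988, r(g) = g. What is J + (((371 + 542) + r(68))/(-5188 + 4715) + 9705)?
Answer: 192691405069/19860324 ≈ 9702.3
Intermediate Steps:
J = -25051/41988 (J = -25051*1/41988 = -25051/41988 ≈ -0.59662)
J + (((371 + 542) + r(68))/(-5188 + 4715) + 9705) = -25051/41988 + (((371 + 542) + 68)/(-5188 + 4715) + 9705) = -25051/41988 + ((913 + 68)/(-473) + 9705) = -25051/41988 + (981*(-1/473) + 9705) = -25051/41988 + (-981/473 + 9705) = -25051/41988 + 4589484/473 = 192691405069/19860324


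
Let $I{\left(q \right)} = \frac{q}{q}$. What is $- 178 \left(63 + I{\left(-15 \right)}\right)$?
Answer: $-11392$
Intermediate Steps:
$I{\left(q \right)} = 1$
$- 178 \left(63 + I{\left(-15 \right)}\right) = - 178 \left(63 + 1\right) = \left(-178\right) 64 = -11392$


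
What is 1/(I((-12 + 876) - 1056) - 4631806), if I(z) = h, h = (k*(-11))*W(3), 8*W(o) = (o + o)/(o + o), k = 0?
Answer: -1/4631806 ≈ -2.1590e-7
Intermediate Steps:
W(o) = ⅛ (W(o) = ((o + o)/(o + o))/8 = ((2*o)/((2*o)))/8 = ((2*o)*(1/(2*o)))/8 = (⅛)*1 = ⅛)
h = 0 (h = (0*(-11))*(⅛) = 0*(⅛) = 0)
I(z) = 0
1/(I((-12 + 876) - 1056) - 4631806) = 1/(0 - 4631806) = 1/(-4631806) = -1/4631806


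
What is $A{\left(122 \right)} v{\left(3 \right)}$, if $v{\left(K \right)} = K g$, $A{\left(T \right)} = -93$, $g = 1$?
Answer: $-279$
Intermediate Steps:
$v{\left(K \right)} = K$ ($v{\left(K \right)} = K 1 = K$)
$A{\left(122 \right)} v{\left(3 \right)} = \left(-93\right) 3 = -279$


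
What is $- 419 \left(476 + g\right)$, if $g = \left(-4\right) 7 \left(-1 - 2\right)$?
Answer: $-234640$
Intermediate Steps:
$g = 84$ ($g = - 28 \left(-1 - 2\right) = \left(-28\right) \left(-3\right) = 84$)
$- 419 \left(476 + g\right) = - 419 \left(476 + 84\right) = \left(-419\right) 560 = -234640$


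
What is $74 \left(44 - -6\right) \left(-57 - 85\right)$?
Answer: $-525400$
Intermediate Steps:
$74 \left(44 - -6\right) \left(-57 - 85\right) = 74 \left(44 + 6\right) \left(-57 - 85\right) = 74 \cdot 50 \left(-142\right) = 3700 \left(-142\right) = -525400$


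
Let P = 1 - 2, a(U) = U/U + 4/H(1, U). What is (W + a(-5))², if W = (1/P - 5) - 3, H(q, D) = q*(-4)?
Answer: 81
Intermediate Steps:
H(q, D) = -4*q
a(U) = 0 (a(U) = U/U + 4/((-4*1)) = 1 + 4/(-4) = 1 + 4*(-¼) = 1 - 1 = 0)
P = -1
W = -9 (W = (1/(-1) - 5) - 3 = (1*(-1) - 5) - 3 = (-1 - 5) - 3 = -6 - 3 = -9)
(W + a(-5))² = (-9 + 0)² = (-9)² = 81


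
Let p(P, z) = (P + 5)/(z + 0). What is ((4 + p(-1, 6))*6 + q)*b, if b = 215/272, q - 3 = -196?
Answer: -35475/272 ≈ -130.42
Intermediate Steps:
q = -193 (q = 3 - 196 = -193)
p(P, z) = (5 + P)/z
b = 215/272 (b = 215*(1/272) = 215/272 ≈ 0.79044)
((4 + p(-1, 6))*6 + q)*b = ((4 + (5 - 1)/6)*6 - 193)*(215/272) = ((4 + (⅙)*4)*6 - 193)*(215/272) = ((4 + ⅔)*6 - 193)*(215/272) = ((14/3)*6 - 193)*(215/272) = (28 - 193)*(215/272) = -165*215/272 = -35475/272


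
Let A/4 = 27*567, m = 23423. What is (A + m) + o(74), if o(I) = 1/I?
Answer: 6264767/74 ≈ 84659.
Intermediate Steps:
A = 61236 (A = 4*(27*567) = 4*15309 = 61236)
(A + m) + o(74) = (61236 + 23423) + 1/74 = 84659 + 1/74 = 6264767/74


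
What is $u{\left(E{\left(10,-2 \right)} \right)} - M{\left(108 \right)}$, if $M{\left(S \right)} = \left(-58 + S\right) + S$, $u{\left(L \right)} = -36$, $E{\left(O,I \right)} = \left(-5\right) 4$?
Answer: $-194$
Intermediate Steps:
$E{\left(O,I \right)} = -20$
$M{\left(S \right)} = -58 + 2 S$
$u{\left(E{\left(10,-2 \right)} \right)} - M{\left(108 \right)} = -36 - \left(-58 + 2 \cdot 108\right) = -36 - \left(-58 + 216\right) = -36 - 158 = -194$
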